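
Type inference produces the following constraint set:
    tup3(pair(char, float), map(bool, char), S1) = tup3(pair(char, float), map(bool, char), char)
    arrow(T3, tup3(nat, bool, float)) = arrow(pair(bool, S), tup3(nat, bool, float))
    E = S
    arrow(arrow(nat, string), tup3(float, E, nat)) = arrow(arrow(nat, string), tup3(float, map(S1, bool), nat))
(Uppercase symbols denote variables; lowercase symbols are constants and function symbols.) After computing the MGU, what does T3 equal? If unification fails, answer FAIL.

Decompose tup3/3: pair(char, float) = pair(char, float),  map(bool, char) = map(bool, char),  S1 = char.
Delete trivial equation pair(char, float) = pair(char, float).
Delete trivial equation map(bool, char) = map(bool, char).
Bind S1 := char; substituting into the one remaining equation that mentions S1 gives: arrow(arrow(nat, string), tup3(float, E, nat)) = arrow(arrow(nat, string), tup3(float, map(char, bool), nat)).
Decompose arrow/2: T3 = pair(bool, S),  tup3(nat, bool, float) = tup3(nat, bool, float).
Bind T3 := pair(bool, S); no other remaining equation mentions T3.
Delete trivial equation tup3(nat, bool, float) = tup3(nat, bool, float).
Bind E := S; substituting into the remaining equation gives: arrow(arrow(nat, string), tup3(float, S, nat)) = arrow(arrow(nat, string), tup3(float, map(char, bool), nat)).
Decompose arrow/2: arrow(nat, string) = arrow(nat, string),  tup3(float, S, nat) = tup3(float, map(char, bool), nat).
Delete trivial equation arrow(nat, string) = arrow(nat, string).
Decompose tup3/3: float = float,  S = map(char, bool),  nat = nat.
Delete trivial equation float = float.
Bind S := map(char, bool); no other remaining equation mentions S. Substituting into the earlier bindings gives T3 := pair(bool, map(char, bool)), E := map(char, bool).
Delete trivial equation nat = nat.
MGU = { S1 := char, T3 := pair(bool, map(char, bool)), E := map(char, bool), S := map(char, bool) }, so T3 := pair(bool, map(char, bool)).

pair(bool, map(char, bool))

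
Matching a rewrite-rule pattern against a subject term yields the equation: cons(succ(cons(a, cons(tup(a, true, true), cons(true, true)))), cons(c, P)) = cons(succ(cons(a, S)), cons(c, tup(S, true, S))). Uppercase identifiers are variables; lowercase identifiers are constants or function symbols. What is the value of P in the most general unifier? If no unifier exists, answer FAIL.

Decompose cons/2: succ(cons(a, cons(tup(a, true, true), cons(true, true)))) = succ(cons(a, S)),  cons(c, P) = cons(c, tup(S, true, S)).
Decompose succ/1: cons(a, cons(tup(a, true, true), cons(true, true))) = cons(a, S).
Decompose cons/2: a = a,  cons(tup(a, true, true), cons(true, true)) = S.
Delete trivial equation a = a.
Bind S := cons(tup(a, true, true), cons(true, true)); substituting into the remaining equation gives: cons(c, P) = cons(c, tup(cons(tup(a, true, true), cons(true, true)), true, cons(tup(a, true, true), cons(true, true)))).
Decompose cons/2: c = c,  P = tup(cons(tup(a, true, true), cons(true, true)), true, cons(tup(a, true, true), cons(true, true))).
Delete trivial equation c = c.
Bind P := tup(cons(tup(a, true, true), cons(true, true)), true, cons(tup(a, true, true), cons(true, true))).
MGU = { S := cons(tup(a, true, true), cons(true, true)), P := tup(cons(tup(a, true, true), cons(true, true)), true, cons(tup(a, true, true), cons(true, true))) }, so P := tup(cons(tup(a, true, true), cons(true, true)), true, cons(tup(a, true, true), cons(true, true))).

tup(cons(tup(a, true, true), cons(true, true)), true, cons(tup(a, true, true), cons(true, true)))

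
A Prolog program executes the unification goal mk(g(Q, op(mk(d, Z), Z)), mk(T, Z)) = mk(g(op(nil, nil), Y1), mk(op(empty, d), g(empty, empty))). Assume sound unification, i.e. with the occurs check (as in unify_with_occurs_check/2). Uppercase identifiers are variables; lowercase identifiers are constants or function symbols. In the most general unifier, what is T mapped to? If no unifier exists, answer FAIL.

Decompose mk/2: g(Q, op(mk(d, Z), Z)) = g(op(nil, nil), Y1),  mk(T, Z) = mk(op(empty, d), g(empty, empty)).
Decompose g/2: Q = op(nil, nil),  op(mk(d, Z), Z) = Y1.
Bind Q := op(nil, nil); no other remaining equation mentions Q.
Bind Y1 := op(mk(d, Z), Z); no other remaining equation mentions Y1.
Decompose mk/2: T = op(empty, d),  Z = g(empty, empty).
Bind T := op(empty, d); no other remaining equation mentions T.
Bind Z := g(empty, empty). Substituting into the earlier binding gives Y1 := op(mk(d, g(empty, empty)), g(empty, empty)).
MGU = { Q = op(nil, nil), Y1 = op(mk(d, g(empty, empty)), g(empty, empty)), T = op(empty, d), Z = g(empty, empty) }, so T = op(empty, d).

op(empty, d)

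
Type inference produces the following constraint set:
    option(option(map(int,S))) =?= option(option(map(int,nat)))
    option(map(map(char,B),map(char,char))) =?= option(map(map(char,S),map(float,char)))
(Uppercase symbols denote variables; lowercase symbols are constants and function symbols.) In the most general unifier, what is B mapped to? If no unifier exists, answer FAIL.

Decompose option/1: option(map(int,S)) =?= option(map(int,nat)).
Decompose option/1: map(int,S) =?= map(int,nat).
Decompose map/2: int =?= int,  S =?= nat.
Delete trivial equation int =?= int.
Bind S := nat; substituting into the remaining equation gives: option(map(map(char,B),map(char,char))) =?= option(map(map(char,nat),map(float,char))).
Decompose option/1: map(map(char,B),map(char,char)) =?= map(map(char,nat),map(float,char)).
Decompose map/2: map(char,B) =?= map(char,nat),  map(char,char) =?= map(float,char).
Decompose map/2: char =?= char,  B =?= nat.
Delete trivial equation char =?= char.
Bind B := nat; no other remaining equation mentions B.
Decompose map/2: char =?= float,  char =?= char.
Clash: constants char and float differ; no unifier exists.

FAIL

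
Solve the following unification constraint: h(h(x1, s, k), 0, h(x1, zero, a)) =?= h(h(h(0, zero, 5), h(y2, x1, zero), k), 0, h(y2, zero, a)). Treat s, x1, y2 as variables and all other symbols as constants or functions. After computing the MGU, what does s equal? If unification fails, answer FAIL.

h(h(0, zero, 5), h(0, zero, 5), zero)

Decompose h/3: h(x1, s, k) =?= h(h(0, zero, 5), h(y2, x1, zero), k),  0 =?= 0,  h(x1, zero, a) =?= h(y2, zero, a).
Decompose h/3: x1 =?= h(0, zero, 5),  s =?= h(y2, x1, zero),  k =?= k.
Bind x1 := h(0, zero, 5); substituting into the 2 remaining equations that mention x1 gives: s =?= h(y2, h(0, zero, 5), zero),  h(h(0, zero, 5), zero, a) =?= h(y2, zero, a).
Bind s := h(y2, h(0, zero, 5), zero); no other remaining equation mentions s.
Delete trivial equation k =?= k.
Delete trivial equation 0 =?= 0.
Decompose h/3: h(0, zero, 5) =?= y2,  zero =?= zero,  a =?= a.
Bind y2 := h(0, zero, 5); no other remaining equation mentions y2. Substituting into the earlier binding gives s := h(h(0, zero, 5), h(0, zero, 5), zero).
Delete trivial equation zero =?= zero.
Delete trivial equation a =?= a.
MGU = { x1 -> h(0, zero, 5), s -> h(h(0, zero, 5), h(0, zero, 5), zero), y2 -> h(0, zero, 5) }, so s -> h(h(0, zero, 5), h(0, zero, 5), zero).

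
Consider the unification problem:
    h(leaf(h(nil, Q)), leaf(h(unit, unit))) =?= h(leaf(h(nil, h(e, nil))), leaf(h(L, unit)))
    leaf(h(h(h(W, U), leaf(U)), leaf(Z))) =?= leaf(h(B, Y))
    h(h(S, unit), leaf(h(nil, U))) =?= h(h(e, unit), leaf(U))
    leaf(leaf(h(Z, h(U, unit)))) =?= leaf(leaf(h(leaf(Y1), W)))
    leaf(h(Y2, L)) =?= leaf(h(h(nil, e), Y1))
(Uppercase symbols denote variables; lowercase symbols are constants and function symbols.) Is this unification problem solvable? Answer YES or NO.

Decompose h/2: leaf(h(nil, Q)) =?= leaf(h(nil, h(e, nil))),  leaf(h(unit, unit)) =?= leaf(h(L, unit)).
Decompose leaf/1: h(nil, Q) =?= h(nil, h(e, nil)).
Decompose h/2: nil =?= nil,  Q =?= h(e, nil).
Delete trivial equation nil =?= nil.
Bind Q := h(e, nil); no other remaining equation mentions Q.
Decompose leaf/1: h(unit, unit) =?= h(L, unit).
Decompose h/2: unit =?= L,  unit =?= unit.
Bind L := unit; substituting into the one remaining equation that mentions L gives: leaf(h(Y2, unit)) =?= leaf(h(h(nil, e), Y1)).
Delete trivial equation unit =?= unit.
Decompose leaf/1: h(h(h(W, U), leaf(U)), leaf(Z)) =?= h(B, Y).
Decompose h/2: h(h(W, U), leaf(U)) =?= B,  leaf(Z) =?= Y.
Bind B := h(h(W, U), leaf(U)); no other remaining equation mentions B.
Bind Y := leaf(Z); no other remaining equation mentions Y.
Decompose h/2: h(S, unit) =?= h(e, unit),  leaf(h(nil, U)) =?= leaf(U).
Decompose h/2: S =?= e,  unit =?= unit.
Bind S := e; no other remaining equation mentions S.
Delete trivial equation unit =?= unit.
Decompose leaf/1: h(nil, U) =?= U.
Occurs check fails: U occurs in h(nil, U); the equation U =?= h(nil, U) has no finite solution.

NO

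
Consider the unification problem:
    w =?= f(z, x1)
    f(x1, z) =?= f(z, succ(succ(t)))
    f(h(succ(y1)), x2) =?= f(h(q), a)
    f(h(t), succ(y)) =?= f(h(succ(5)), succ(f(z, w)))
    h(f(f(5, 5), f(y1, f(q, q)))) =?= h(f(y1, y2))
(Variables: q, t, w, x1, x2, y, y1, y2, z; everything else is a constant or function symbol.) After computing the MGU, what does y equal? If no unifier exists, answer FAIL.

Bind w := f(z, x1); substituting into the one remaining equation that mentions w gives: f(h(t), succ(y)) =?= f(h(succ(5)), succ(f(z, f(z, x1)))).
Decompose f/2: x1 =?= z,  z =?= succ(succ(t)).
Bind x1 := z; substituting into the one remaining equation that mentions x1 gives: f(h(t), succ(y)) =?= f(h(succ(5)), succ(f(z, f(z, z)))). Substituting into the earlier binding gives w := f(z, z).
Bind z := succ(succ(t)); substituting into the one remaining equation that mentions z gives: f(h(t), succ(y)) =?= f(h(succ(5)), succ(f(succ(succ(t)), f(succ(succ(t)), succ(succ(t)))))). Substituting into the earlier bindings gives w := f(succ(succ(t)), succ(succ(t))), x1 := succ(succ(t)).
Decompose f/2: h(succ(y1)) =?= h(q),  x2 =?= a.
Decompose h/1: succ(y1) =?= q.
Bind q := succ(y1); substituting into the one remaining equation that mentions q gives: h(f(f(5, 5), f(y1, f(succ(y1), succ(y1))))) =?= h(f(y1, y2)).
Bind x2 := a; no other remaining equation mentions x2.
Decompose f/2: h(t) =?= h(succ(5)),  succ(y) =?= succ(f(succ(succ(t)), f(succ(succ(t)), succ(succ(t))))).
Decompose h/1: t =?= succ(5).
Bind t := succ(5); substituting into the one remaining equation that mentions t gives: succ(y) =?= succ(f(succ(succ(succ(5))), f(succ(succ(succ(5))), succ(succ(succ(5)))))). Substituting into the earlier bindings gives w := f(succ(succ(succ(5))), succ(succ(succ(5)))), x1 := succ(succ(succ(5))), z := succ(succ(succ(5))).
Decompose succ/1: y =?= f(succ(succ(succ(5))), f(succ(succ(succ(5))), succ(succ(succ(5))))).
Bind y := f(succ(succ(succ(5))), f(succ(succ(succ(5))), succ(succ(succ(5))))); no other remaining equation mentions y.
Decompose h/1: f(f(5, 5), f(y1, f(succ(y1), succ(y1)))) =?= f(y1, y2).
Decompose f/2: f(5, 5) =?= y1,  f(y1, f(succ(y1), succ(y1))) =?= y2.
Bind y1 := f(5, 5); substituting into the remaining equation gives: f(f(5, 5), f(succ(f(5, 5)), succ(f(5, 5)))) =?= y2. Substituting into the earlier binding gives q := succ(f(5, 5)).
Bind y2 := f(f(5, 5), f(succ(f(5, 5)), succ(f(5, 5)))).
MGU = { w := f(succ(succ(succ(5))), succ(succ(succ(5)))), x1 := succ(succ(succ(5))), z := succ(succ(succ(5))), q := succ(f(5, 5)), x2 := a, t := succ(5), y := f(succ(succ(succ(5))), f(succ(succ(succ(5))), succ(succ(succ(5))))), y1 := f(5, 5), y2 := f(f(5, 5), f(succ(f(5, 5)), succ(f(5, 5)))) }, so y := f(succ(succ(succ(5))), f(succ(succ(succ(5))), succ(succ(succ(5))))).

f(succ(succ(succ(5))), f(succ(succ(succ(5))), succ(succ(succ(5)))))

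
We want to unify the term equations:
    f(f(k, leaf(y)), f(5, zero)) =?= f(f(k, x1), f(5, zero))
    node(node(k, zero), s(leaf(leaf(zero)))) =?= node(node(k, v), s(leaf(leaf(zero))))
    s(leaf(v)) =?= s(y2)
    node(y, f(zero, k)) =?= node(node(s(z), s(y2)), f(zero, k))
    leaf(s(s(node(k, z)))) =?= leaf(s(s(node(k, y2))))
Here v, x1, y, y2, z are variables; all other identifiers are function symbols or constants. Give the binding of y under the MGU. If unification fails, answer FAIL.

Decompose f/2: f(k, leaf(y)) =?= f(k, x1),  f(5, zero) =?= f(5, zero).
Decompose f/2: k =?= k,  leaf(y) =?= x1.
Delete trivial equation k =?= k.
Bind x1 := leaf(y); no other remaining equation mentions x1.
Delete trivial equation f(5, zero) =?= f(5, zero).
Decompose node/2: node(k, zero) =?= node(k, v),  s(leaf(leaf(zero))) =?= s(leaf(leaf(zero))).
Decompose node/2: k =?= k,  zero =?= v.
Delete trivial equation k =?= k.
Bind v := zero; substituting into the one remaining equation that mentions v gives: s(leaf(zero)) =?= s(y2).
Delete trivial equation s(leaf(leaf(zero))) =?= s(leaf(leaf(zero))).
Decompose s/1: leaf(zero) =?= y2.
Bind y2 := leaf(zero); substituting into the remaining equations gives: node(y, f(zero, k)) =?= node(node(s(z), s(leaf(zero))), f(zero, k)),  leaf(s(s(node(k, z)))) =?= leaf(s(s(node(k, leaf(zero))))).
Decompose node/2: y =?= node(s(z), s(leaf(zero))),  f(zero, k) =?= f(zero, k).
Bind y := node(s(z), s(leaf(zero))); no other remaining equation mentions y. Substituting into the earlier binding gives x1 := leaf(node(s(z), s(leaf(zero)))).
Delete trivial equation f(zero, k) =?= f(zero, k).
Decompose leaf/1: s(s(node(k, z))) =?= s(s(node(k, leaf(zero)))).
Decompose s/1: s(node(k, z)) =?= s(node(k, leaf(zero))).
Decompose s/1: node(k, z) =?= node(k, leaf(zero)).
Decompose node/2: k =?= k,  z =?= leaf(zero).
Delete trivial equation k =?= k.
Bind z := leaf(zero). Substituting into the earlier bindings gives x1 := leaf(node(s(leaf(zero)), s(leaf(zero)))), y := node(s(leaf(zero)), s(leaf(zero))).
MGU = { x1 -> leaf(node(s(leaf(zero)), s(leaf(zero)))), v -> zero, y2 -> leaf(zero), y -> node(s(leaf(zero)), s(leaf(zero))), z -> leaf(zero) }, so y -> node(s(leaf(zero)), s(leaf(zero))).

node(s(leaf(zero)), s(leaf(zero)))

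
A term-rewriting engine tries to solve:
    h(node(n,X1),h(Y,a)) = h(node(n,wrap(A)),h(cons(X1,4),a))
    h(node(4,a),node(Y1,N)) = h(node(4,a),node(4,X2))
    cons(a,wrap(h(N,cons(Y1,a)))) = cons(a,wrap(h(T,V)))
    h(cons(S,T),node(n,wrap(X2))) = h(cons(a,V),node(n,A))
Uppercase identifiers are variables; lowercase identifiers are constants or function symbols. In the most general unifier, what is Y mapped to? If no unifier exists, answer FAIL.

cons(wrap(wrap(cons(4,a))),4)

Decompose h/2: node(n,X1) = node(n,wrap(A)),  h(Y,a) = h(cons(X1,4),a).
Decompose node/2: n = n,  X1 = wrap(A).
Delete trivial equation n = n.
Bind X1 := wrap(A); substituting into the one remaining equation that mentions X1 gives: h(Y,a) = h(cons(wrap(A),4),a).
Decompose h/2: Y = cons(wrap(A),4),  a = a.
Bind Y := cons(wrap(A),4); no other remaining equation mentions Y.
Delete trivial equation a = a.
Decompose h/2: node(4,a) = node(4,a),  node(Y1,N) = node(4,X2).
Delete trivial equation node(4,a) = node(4,a).
Decompose node/2: Y1 = 4,  N = X2.
Bind Y1 := 4; substituting into the one remaining equation that mentions Y1 gives: cons(a,wrap(h(N,cons(4,a)))) = cons(a,wrap(h(T,V))).
Bind N := X2; substituting into the one remaining equation that mentions N gives: cons(a,wrap(h(X2,cons(4,a)))) = cons(a,wrap(h(T,V))).
Decompose cons/2: a = a,  wrap(h(X2,cons(4,a))) = wrap(h(T,V)).
Delete trivial equation a = a.
Decompose wrap/1: h(X2,cons(4,a)) = h(T,V).
Decompose h/2: X2 = T,  cons(4,a) = V.
Bind X2 := T; substituting into the one remaining equation that mentions X2 gives: h(cons(S,T),node(n,wrap(T))) = h(cons(a,V),node(n,A)). Substituting into the earlier binding gives N := T.
Bind V := cons(4,a); substituting into the remaining equation gives: h(cons(S,T),node(n,wrap(T))) = h(cons(a,cons(4,a)),node(n,A)).
Decompose h/2: cons(S,T) = cons(a,cons(4,a)),  node(n,wrap(T)) = node(n,A).
Decompose cons/2: S = a,  T = cons(4,a).
Bind S := a; no other remaining equation mentions S.
Bind T := cons(4,a); substituting into the remaining equation gives: node(n,wrap(cons(4,a))) = node(n,A). Substituting into the earlier bindings gives N := cons(4,a), X2 := cons(4,a).
Decompose node/2: n = n,  wrap(cons(4,a)) = A.
Delete trivial equation n = n.
Bind A := wrap(cons(4,a)). Substituting into the earlier bindings gives X1 := wrap(wrap(cons(4,a))), Y := cons(wrap(wrap(cons(4,a))),4).
MGU = { X1 -> wrap(wrap(cons(4,a))), Y -> cons(wrap(wrap(cons(4,a))),4), Y1 -> 4, N -> cons(4,a), X2 -> cons(4,a), V -> cons(4,a), S -> a, T -> cons(4,a), A -> wrap(cons(4,a)) }, so Y -> cons(wrap(wrap(cons(4,a))),4).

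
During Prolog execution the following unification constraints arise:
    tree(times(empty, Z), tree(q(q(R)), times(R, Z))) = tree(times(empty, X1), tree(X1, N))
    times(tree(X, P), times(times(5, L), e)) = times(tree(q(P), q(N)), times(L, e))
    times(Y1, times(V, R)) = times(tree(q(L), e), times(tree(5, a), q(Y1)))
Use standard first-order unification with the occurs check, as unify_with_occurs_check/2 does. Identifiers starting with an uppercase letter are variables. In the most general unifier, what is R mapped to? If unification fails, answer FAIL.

FAIL

Decompose tree/2: times(empty, Z) = times(empty, X1),  tree(q(q(R)), times(R, Z)) = tree(X1, N).
Decompose times/2: empty = empty,  Z = X1.
Delete trivial equation empty = empty.
Bind Z := X1; substituting into the one remaining equation that mentions Z gives: tree(q(q(R)), times(R, X1)) = tree(X1, N).
Decompose tree/2: q(q(R)) = X1,  times(R, X1) = N.
Bind X1 := q(q(R)); substituting into the one remaining equation that mentions X1 gives: times(R, q(q(R))) = N. Substituting into the earlier binding gives Z := q(q(R)).
Bind N := times(R, q(q(R))); substituting into the one remaining equation that mentions N gives: times(tree(X, P), times(times(5, L), e)) = times(tree(q(P), q(times(R, q(q(R))))), times(L, e)).
Decompose times/2: tree(X, P) = tree(q(P), q(times(R, q(q(R))))),  times(times(5, L), e) = times(L, e).
Decompose tree/2: X = q(P),  P = q(times(R, q(q(R)))).
Bind X := q(P); no other remaining equation mentions X.
Bind P := q(times(R, q(q(R)))); no other remaining equation mentions P. Substituting into the earlier binding gives X := q(q(times(R, q(q(R))))).
Decompose times/2: times(5, L) = L,  e = e.
Occurs check fails: L occurs in times(5, L); the equation L = times(5, L) has no finite solution.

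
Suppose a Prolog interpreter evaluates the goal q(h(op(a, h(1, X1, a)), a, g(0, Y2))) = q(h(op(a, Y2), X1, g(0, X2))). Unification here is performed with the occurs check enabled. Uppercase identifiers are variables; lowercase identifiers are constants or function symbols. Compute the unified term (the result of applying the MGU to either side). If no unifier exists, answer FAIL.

q(h(op(a, h(1, a, a)), a, g(0, h(1, a, a))))

Decompose q/1: h(op(a, h(1, X1, a)), a, g(0, Y2)) = h(op(a, Y2), X1, g(0, X2)).
Decompose h/3: op(a, h(1, X1, a)) = op(a, Y2),  a = X1,  g(0, Y2) = g(0, X2).
Decompose op/2: a = a,  h(1, X1, a) = Y2.
Delete trivial equation a = a.
Bind Y2 := h(1, X1, a); substituting into the one remaining equation that mentions Y2 gives: g(0, h(1, X1, a)) = g(0, X2).
Bind X1 := a; substituting into the remaining equation gives: g(0, h(1, a, a)) = g(0, X2). Substituting into the earlier binding gives Y2 := h(1, a, a).
Decompose g/2: 0 = 0,  h(1, a, a) = X2.
Delete trivial equation 0 = 0.
Bind X2 := h(1, a, a).
Applying the MGU to either side gives q(h(op(a, h(1, a, a)), a, g(0, h(1, a, a)))).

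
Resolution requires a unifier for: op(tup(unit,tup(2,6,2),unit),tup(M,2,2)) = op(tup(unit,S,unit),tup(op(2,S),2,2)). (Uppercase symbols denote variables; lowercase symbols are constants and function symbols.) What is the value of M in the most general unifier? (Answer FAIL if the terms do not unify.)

Decompose op/2: tup(unit,tup(2,6,2),unit) = tup(unit,S,unit),  tup(M,2,2) = tup(op(2,S),2,2).
Decompose tup/3: unit = unit,  tup(2,6,2) = S,  unit = unit.
Delete trivial equation unit = unit.
Bind S := tup(2,6,2); substituting into the one remaining equation that mentions S gives: tup(M,2,2) = tup(op(2,tup(2,6,2)),2,2).
Delete trivial equation unit = unit.
Decompose tup/3: M = op(2,tup(2,6,2)),  2 = 2,  2 = 2.
Bind M := op(2,tup(2,6,2)); no other remaining equation mentions M.
Delete trivial equation 2 = 2.
Delete trivial equation 2 = 2.
MGU = { S := tup(2,6,2), M := op(2,tup(2,6,2)) }, so M := op(2,tup(2,6,2)).

op(2,tup(2,6,2))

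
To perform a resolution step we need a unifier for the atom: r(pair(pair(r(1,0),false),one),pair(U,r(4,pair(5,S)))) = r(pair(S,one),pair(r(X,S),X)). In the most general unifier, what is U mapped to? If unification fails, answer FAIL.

r(r(4,pair(5,pair(r(1,0),false))),pair(r(1,0),false))

Decompose r/2: pair(pair(r(1,0),false),one) = pair(S,one),  pair(U,r(4,pair(5,S))) = pair(r(X,S),X).
Decompose pair/2: pair(r(1,0),false) = S,  one = one.
Bind S := pair(r(1,0),false); substituting into the one remaining equation that mentions S gives: pair(U,r(4,pair(5,pair(r(1,0),false)))) = pair(r(X,pair(r(1,0),false)),X).
Delete trivial equation one = one.
Decompose pair/2: U = r(X,pair(r(1,0),false)),  r(4,pair(5,pair(r(1,0),false))) = X.
Bind U := r(X,pair(r(1,0),false)); no other remaining equation mentions U.
Bind X := r(4,pair(5,pair(r(1,0),false))). Substituting into the earlier binding gives U := r(r(4,pair(5,pair(r(1,0),false))),pair(r(1,0),false)).
MGU = { S := pair(r(1,0),false), U := r(r(4,pair(5,pair(r(1,0),false))),pair(r(1,0),false)), X := r(4,pair(5,pair(r(1,0),false))) }, so U := r(r(4,pair(5,pair(r(1,0),false))),pair(r(1,0),false)).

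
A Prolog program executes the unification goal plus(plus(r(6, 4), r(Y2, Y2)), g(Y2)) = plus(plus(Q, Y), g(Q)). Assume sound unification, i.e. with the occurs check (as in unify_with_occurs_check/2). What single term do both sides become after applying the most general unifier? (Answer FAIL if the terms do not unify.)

plus(plus(r(6, 4), r(r(6, 4), r(6, 4))), g(r(6, 4)))

Decompose plus/2: plus(r(6, 4), r(Y2, Y2)) = plus(Q, Y),  g(Y2) = g(Q).
Decompose plus/2: r(6, 4) = Q,  r(Y2, Y2) = Y.
Bind Q := r(6, 4); substituting into the one remaining equation that mentions Q gives: g(Y2) = g(r(6, 4)).
Bind Y := r(Y2, Y2); no other remaining equation mentions Y.
Decompose g/1: Y2 = r(6, 4).
Bind Y2 := r(6, 4). Substituting into the earlier binding gives Y := r(r(6, 4), r(6, 4)).
Applying the MGU to either side gives plus(plus(r(6, 4), r(r(6, 4), r(6, 4))), g(r(6, 4))).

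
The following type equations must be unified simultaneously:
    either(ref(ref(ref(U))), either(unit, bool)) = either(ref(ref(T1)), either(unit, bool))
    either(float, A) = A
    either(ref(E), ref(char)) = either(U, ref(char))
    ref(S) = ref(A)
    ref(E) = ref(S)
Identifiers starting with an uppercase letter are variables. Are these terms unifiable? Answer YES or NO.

Decompose either/2: ref(ref(ref(U))) = ref(ref(T1)),  either(unit, bool) = either(unit, bool).
Decompose ref/1: ref(ref(U)) = ref(T1).
Decompose ref/1: ref(U) = T1.
Bind T1 := ref(U); no other remaining equation mentions T1.
Delete trivial equation either(unit, bool) = either(unit, bool).
Occurs check fails: A occurs in either(float, A); the equation A = either(float, A) has no finite solution.

NO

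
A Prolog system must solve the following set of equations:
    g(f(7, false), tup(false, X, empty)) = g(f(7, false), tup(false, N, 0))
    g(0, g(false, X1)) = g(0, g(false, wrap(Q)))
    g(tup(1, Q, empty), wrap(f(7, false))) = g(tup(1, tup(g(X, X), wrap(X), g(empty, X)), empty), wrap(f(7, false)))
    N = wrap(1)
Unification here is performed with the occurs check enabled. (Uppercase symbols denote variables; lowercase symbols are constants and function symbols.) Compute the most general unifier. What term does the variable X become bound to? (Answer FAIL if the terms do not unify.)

Decompose g/2: f(7, false) = f(7, false),  tup(false, X, empty) = tup(false, N, 0).
Delete trivial equation f(7, false) = f(7, false).
Decompose tup/3: false = false,  X = N,  empty = 0.
Delete trivial equation false = false.
Bind X := N; substituting into the one remaining equation that mentions X gives: g(tup(1, Q, empty), wrap(f(7, false))) = g(tup(1, tup(g(N, N), wrap(N), g(empty, N)), empty), wrap(f(7, false))).
Clash: constants empty and 0 differ; no unifier exists.

FAIL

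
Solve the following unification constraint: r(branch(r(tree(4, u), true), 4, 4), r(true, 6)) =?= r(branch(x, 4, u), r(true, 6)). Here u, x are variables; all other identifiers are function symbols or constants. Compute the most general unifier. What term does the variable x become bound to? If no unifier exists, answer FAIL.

Decompose r/2: branch(r(tree(4, u), true), 4, 4) =?= branch(x, 4, u),  r(true, 6) =?= r(true, 6).
Decompose branch/3: r(tree(4, u), true) =?= x,  4 =?= 4,  4 =?= u.
Bind x := r(tree(4, u), true); no other remaining equation mentions x.
Delete trivial equation 4 =?= 4.
Bind u := 4; no other remaining equation mentions u. Substituting into the earlier binding gives x := r(tree(4, 4), true).
Delete trivial equation r(true, 6) =?= r(true, 6).
MGU = { x := r(tree(4, 4), true), u := 4 }, so x := r(tree(4, 4), true).

r(tree(4, 4), true)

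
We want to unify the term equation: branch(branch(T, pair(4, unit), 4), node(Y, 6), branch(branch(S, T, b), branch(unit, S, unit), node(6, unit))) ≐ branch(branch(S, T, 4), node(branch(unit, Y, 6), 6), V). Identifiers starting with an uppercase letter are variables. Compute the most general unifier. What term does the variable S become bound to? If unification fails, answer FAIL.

FAIL

Decompose branch/3: branch(T, pair(4, unit), 4) ≐ branch(S, T, 4),  node(Y, 6) ≐ node(branch(unit, Y, 6), 6),  branch(branch(S, T, b), branch(unit, S, unit), node(6, unit)) ≐ V.
Decompose branch/3: T ≐ S,  pair(4, unit) ≐ T,  4 ≐ 4.
Bind T := S; substituting into the 2 remaining equations that mention T gives: pair(4, unit) ≐ S,  branch(branch(S, S, b), branch(unit, S, unit), node(6, unit)) ≐ V.
Bind S := pair(4, unit); substituting into the one remaining equation that mentions S gives: branch(branch(pair(4, unit), pair(4, unit), b), branch(unit, pair(4, unit), unit), node(6, unit)) ≐ V. Substituting into the earlier binding gives T := pair(4, unit).
Delete trivial equation 4 ≐ 4.
Decompose node/2: Y ≐ branch(unit, Y, 6),  6 ≐ 6.
Occurs check fails: Y occurs in branch(unit, Y, 6); the equation Y ≐ branch(unit, Y, 6) has no finite solution.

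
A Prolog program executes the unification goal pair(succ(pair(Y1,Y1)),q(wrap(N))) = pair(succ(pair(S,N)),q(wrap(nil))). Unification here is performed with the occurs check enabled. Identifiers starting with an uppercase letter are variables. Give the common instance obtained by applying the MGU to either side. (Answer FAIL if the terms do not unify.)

Decompose pair/2: succ(pair(Y1,Y1)) = succ(pair(S,N)),  q(wrap(N)) = q(wrap(nil)).
Decompose succ/1: pair(Y1,Y1) = pair(S,N).
Decompose pair/2: Y1 = S,  Y1 = N.
Bind Y1 := S; substituting into the one remaining equation that mentions Y1 gives: S = N.
Bind S := N; no other remaining equation mentions S. Substituting into the earlier binding gives Y1 := N.
Decompose q/1: wrap(N) = wrap(nil).
Decompose wrap/1: N = nil.
Bind N := nil. Substituting into the earlier bindings gives Y1 := nil, S := nil.
Applying the MGU to either side gives pair(succ(pair(nil,nil)),q(wrap(nil))).

pair(succ(pair(nil,nil)),q(wrap(nil)))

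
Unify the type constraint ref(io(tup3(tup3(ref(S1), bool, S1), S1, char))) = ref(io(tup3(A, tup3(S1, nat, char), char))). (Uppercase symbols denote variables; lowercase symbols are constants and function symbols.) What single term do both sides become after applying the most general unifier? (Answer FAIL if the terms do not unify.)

FAIL

Decompose ref/1: io(tup3(tup3(ref(S1), bool, S1), S1, char)) = io(tup3(A, tup3(S1, nat, char), char)).
Decompose io/1: tup3(tup3(ref(S1), bool, S1), S1, char) = tup3(A, tup3(S1, nat, char), char).
Decompose tup3/3: tup3(ref(S1), bool, S1) = A,  S1 = tup3(S1, nat, char),  char = char.
Bind A := tup3(ref(S1), bool, S1); no other remaining equation mentions A.
Occurs check fails: S1 occurs in tup3(S1, nat, char); the equation S1 = tup3(S1, nat, char) has no finite solution.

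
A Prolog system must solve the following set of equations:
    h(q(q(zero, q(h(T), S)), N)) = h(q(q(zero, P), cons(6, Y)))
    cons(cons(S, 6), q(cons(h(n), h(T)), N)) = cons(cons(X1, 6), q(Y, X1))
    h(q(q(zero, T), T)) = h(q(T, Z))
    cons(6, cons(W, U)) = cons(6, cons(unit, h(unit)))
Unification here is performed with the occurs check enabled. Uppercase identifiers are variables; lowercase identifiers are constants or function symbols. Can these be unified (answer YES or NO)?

Decompose h/1: q(q(zero, q(h(T), S)), N) = q(q(zero, P), cons(6, Y)).
Decompose q/2: q(zero, q(h(T), S)) = q(zero, P),  N = cons(6, Y).
Decompose q/2: zero = zero,  q(h(T), S) = P.
Delete trivial equation zero = zero.
Bind P := q(h(T), S); no other remaining equation mentions P.
Bind N := cons(6, Y); substituting into the one remaining equation that mentions N gives: cons(cons(S, 6), q(cons(h(n), h(T)), cons(6, Y))) = cons(cons(X1, 6), q(Y, X1)).
Decompose cons/2: cons(S, 6) = cons(X1, 6),  q(cons(h(n), h(T)), cons(6, Y)) = q(Y, X1).
Decompose cons/2: S = X1,  6 = 6.
Bind S := X1; no other remaining equation mentions S. Substituting into the earlier binding gives P := q(h(T), X1).
Delete trivial equation 6 = 6.
Decompose q/2: cons(h(n), h(T)) = Y,  cons(6, Y) = X1.
Bind Y := cons(h(n), h(T)); substituting into the one remaining equation that mentions Y gives: cons(6, cons(h(n), h(T))) = X1. Substituting into the earlier binding gives N := cons(6, cons(h(n), h(T))).
Bind X1 := cons(6, cons(h(n), h(T))); no other remaining equation mentions X1. Substituting into the earlier bindings gives P := q(h(T), cons(6, cons(h(n), h(T)))), S := cons(6, cons(h(n), h(T))).
Decompose h/1: q(q(zero, T), T) = q(T, Z).
Decompose q/2: q(zero, T) = T,  T = Z.
Occurs check fails: T occurs in q(zero, T); the equation T = q(zero, T) has no finite solution.

NO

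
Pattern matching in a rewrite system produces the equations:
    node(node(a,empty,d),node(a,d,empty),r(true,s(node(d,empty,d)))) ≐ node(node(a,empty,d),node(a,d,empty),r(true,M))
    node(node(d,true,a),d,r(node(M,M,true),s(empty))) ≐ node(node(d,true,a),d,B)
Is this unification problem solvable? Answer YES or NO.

Decompose node/3: node(a,empty,d) ≐ node(a,empty,d),  node(a,d,empty) ≐ node(a,d,empty),  r(true,s(node(d,empty,d))) ≐ r(true,M).
Delete trivial equation node(a,empty,d) ≐ node(a,empty,d).
Delete trivial equation node(a,d,empty) ≐ node(a,d,empty).
Decompose r/2: true ≐ true,  s(node(d,empty,d)) ≐ M.
Delete trivial equation true ≐ true.
Bind M := s(node(d,empty,d)); substituting into the remaining equation gives: node(node(d,true,a),d,r(node(s(node(d,empty,d)),s(node(d,empty,d)),true),s(empty))) ≐ node(node(d,true,a),d,B).
Decompose node/3: node(d,true,a) ≐ node(d,true,a),  d ≐ d,  r(node(s(node(d,empty,d)),s(node(d,empty,d)),true),s(empty)) ≐ B.
Delete trivial equation node(d,true,a) ≐ node(d,true,a).
Delete trivial equation d ≐ d.
Bind B := r(node(s(node(d,empty,d)),s(node(d,empty,d)),true),s(empty)).
No equations remain and no clash or occurs-check failure arose, so a unifier exists.

YES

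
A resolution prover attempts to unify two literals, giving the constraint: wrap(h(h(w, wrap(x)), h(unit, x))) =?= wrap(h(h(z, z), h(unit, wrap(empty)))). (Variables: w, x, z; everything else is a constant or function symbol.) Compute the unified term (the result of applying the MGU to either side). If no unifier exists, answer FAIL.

wrap(h(h(wrap(wrap(empty)), wrap(wrap(empty))), h(unit, wrap(empty))))

Decompose wrap/1: h(h(w, wrap(x)), h(unit, x)) =?= h(h(z, z), h(unit, wrap(empty))).
Decompose h/2: h(w, wrap(x)) =?= h(z, z),  h(unit, x) =?= h(unit, wrap(empty)).
Decompose h/2: w =?= z,  wrap(x) =?= z.
Bind w := z; no other remaining equation mentions w.
Bind z := wrap(x); no other remaining equation mentions z. Substituting into the earlier binding gives w := wrap(x).
Decompose h/2: unit =?= unit,  x =?= wrap(empty).
Delete trivial equation unit =?= unit.
Bind x := wrap(empty). Substituting into the earlier bindings gives w := wrap(wrap(empty)), z := wrap(wrap(empty)).
Applying the MGU to either side gives wrap(h(h(wrap(wrap(empty)), wrap(wrap(empty))), h(unit, wrap(empty)))).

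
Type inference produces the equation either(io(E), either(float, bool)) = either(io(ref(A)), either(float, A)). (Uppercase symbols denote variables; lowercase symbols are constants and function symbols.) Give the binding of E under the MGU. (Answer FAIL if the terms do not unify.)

ref(bool)

Decompose either/2: io(E) = io(ref(A)),  either(float, bool) = either(float, A).
Decompose io/1: E = ref(A).
Bind E := ref(A); no other remaining equation mentions E.
Decompose either/2: float = float,  bool = A.
Delete trivial equation float = float.
Bind A := bool. Substituting into the earlier binding gives E := ref(bool).
MGU = { E -> ref(bool), A -> bool }, so E -> ref(bool).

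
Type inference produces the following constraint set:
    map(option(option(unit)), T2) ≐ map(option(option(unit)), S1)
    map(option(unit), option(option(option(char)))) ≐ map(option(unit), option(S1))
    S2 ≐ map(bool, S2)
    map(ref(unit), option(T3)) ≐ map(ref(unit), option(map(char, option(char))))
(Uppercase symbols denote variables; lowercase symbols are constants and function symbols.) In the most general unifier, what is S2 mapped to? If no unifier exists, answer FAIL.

Decompose map/2: option(option(unit)) ≐ option(option(unit)),  T2 ≐ S1.
Delete trivial equation option(option(unit)) ≐ option(option(unit)).
Bind T2 := S1; no other remaining equation mentions T2.
Decompose map/2: option(unit) ≐ option(unit),  option(option(option(char))) ≐ option(S1).
Delete trivial equation option(unit) ≐ option(unit).
Decompose option/1: option(option(char)) ≐ S1.
Bind S1 := option(option(char)); no other remaining equation mentions S1. Substituting into the earlier binding gives T2 := option(option(char)).
Occurs check fails: S2 occurs in map(bool, S2); the equation S2 ≐ map(bool, S2) has no finite solution.

FAIL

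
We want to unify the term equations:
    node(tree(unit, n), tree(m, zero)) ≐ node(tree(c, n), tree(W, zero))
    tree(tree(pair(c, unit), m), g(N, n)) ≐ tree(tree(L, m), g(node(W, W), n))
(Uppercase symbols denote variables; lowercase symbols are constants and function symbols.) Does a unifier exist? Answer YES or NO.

NO

Decompose node/2: tree(unit, n) ≐ tree(c, n),  tree(m, zero) ≐ tree(W, zero).
Decompose tree/2: unit ≐ c,  n ≐ n.
Clash: constants unit and c differ; no unifier exists.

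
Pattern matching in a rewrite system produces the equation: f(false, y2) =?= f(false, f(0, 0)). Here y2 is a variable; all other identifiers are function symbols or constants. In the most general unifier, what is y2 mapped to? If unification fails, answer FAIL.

Decompose f/2: false =?= false,  y2 =?= f(0, 0).
Delete trivial equation false =?= false.
Bind y2 := f(0, 0).
MGU = { y2 -> f(0, 0) }, so y2 -> f(0, 0).

f(0, 0)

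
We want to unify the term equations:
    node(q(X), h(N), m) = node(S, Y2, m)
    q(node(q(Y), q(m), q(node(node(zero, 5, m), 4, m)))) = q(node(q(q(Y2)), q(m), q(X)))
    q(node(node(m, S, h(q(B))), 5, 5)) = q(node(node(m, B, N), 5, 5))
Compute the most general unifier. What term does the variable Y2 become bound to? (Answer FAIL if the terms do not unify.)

Decompose node/3: q(X) = S,  h(N) = Y2,  m = m.
Bind S := q(X); substituting into the one remaining equation that mentions S gives: q(node(node(m, q(X), h(q(B))), 5, 5)) = q(node(node(m, B, N), 5, 5)).
Bind Y2 := h(N); substituting into the one remaining equation that mentions Y2 gives: q(node(q(Y), q(m), q(node(node(zero, 5, m), 4, m)))) = q(node(q(q(h(N))), q(m), q(X))).
Delete trivial equation m = m.
Decompose q/1: node(q(Y), q(m), q(node(node(zero, 5, m), 4, m))) = node(q(q(h(N))), q(m), q(X)).
Decompose node/3: q(Y) = q(q(h(N))),  q(m) = q(m),  q(node(node(zero, 5, m), 4, m)) = q(X).
Decompose q/1: Y = q(h(N)).
Bind Y := q(h(N)); no other remaining equation mentions Y.
Delete trivial equation q(m) = q(m).
Decompose q/1: node(node(zero, 5, m), 4, m) = X.
Bind X := node(node(zero, 5, m), 4, m); substituting into the remaining equation gives: q(node(node(m, q(node(node(zero, 5, m), 4, m)), h(q(B))), 5, 5)) = q(node(node(m, B, N), 5, 5)). Substituting into the earlier binding gives S := q(node(node(zero, 5, m), 4, m)).
Decompose q/1: node(node(m, q(node(node(zero, 5, m), 4, m)), h(q(B))), 5, 5) = node(node(m, B, N), 5, 5).
Decompose node/3: node(m, q(node(node(zero, 5, m), 4, m)), h(q(B))) = node(m, B, N),  5 = 5,  5 = 5.
Decompose node/3: m = m,  q(node(node(zero, 5, m), 4, m)) = B,  h(q(B)) = N.
Delete trivial equation m = m.
Bind B := q(node(node(zero, 5, m), 4, m)); substituting into the one remaining equation that mentions B gives: h(q(q(node(node(zero, 5, m), 4, m)))) = N.
Bind N := h(q(q(node(node(zero, 5, m), 4, m)))); no other remaining equation mentions N. Substituting into the earlier bindings gives Y2 := h(h(q(q(node(node(zero, 5, m), 4, m))))), Y := q(h(h(q(q(node(node(zero, 5, m), 4, m)))))).
Delete trivial equation 5 = 5.
Delete trivial equation 5 = 5.
MGU = { S := q(node(node(zero, 5, m), 4, m)), Y2 := h(h(q(q(node(node(zero, 5, m), 4, m))))), Y := q(h(h(q(q(node(node(zero, 5, m), 4, m)))))), X := node(node(zero, 5, m), 4, m), B := q(node(node(zero, 5, m), 4, m)), N := h(q(q(node(node(zero, 5, m), 4, m)))) }, so Y2 := h(h(q(q(node(node(zero, 5, m), 4, m))))).

h(h(q(q(node(node(zero, 5, m), 4, m)))))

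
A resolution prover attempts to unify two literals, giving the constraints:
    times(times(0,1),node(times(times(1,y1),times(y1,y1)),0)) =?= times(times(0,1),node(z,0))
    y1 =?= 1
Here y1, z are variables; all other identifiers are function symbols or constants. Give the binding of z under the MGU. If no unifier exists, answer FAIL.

Decompose times/2: times(0,1) =?= times(0,1),  node(times(times(1,y1),times(y1,y1)),0) =?= node(z,0).
Delete trivial equation times(0,1) =?= times(0,1).
Decompose node/2: times(times(1,y1),times(y1,y1)) =?= z,  0 =?= 0.
Bind z := times(times(1,y1),times(y1,y1)); no other remaining equation mentions z.
Delete trivial equation 0 =?= 0.
Bind y1 := 1. Substituting into the earlier binding gives z := times(times(1,1),times(1,1)).
MGU = { z ↦ times(times(1,1),times(1,1)), y1 ↦ 1 }, so z ↦ times(times(1,1),times(1,1)).

times(times(1,1),times(1,1))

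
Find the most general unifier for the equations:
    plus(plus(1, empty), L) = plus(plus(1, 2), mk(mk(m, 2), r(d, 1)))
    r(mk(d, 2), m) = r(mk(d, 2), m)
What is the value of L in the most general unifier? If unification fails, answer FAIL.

Decompose plus/2: plus(1, empty) = plus(1, 2),  L = mk(mk(m, 2), r(d, 1)).
Decompose plus/2: 1 = 1,  empty = 2.
Delete trivial equation 1 = 1.
Clash: constants empty and 2 differ; no unifier exists.

FAIL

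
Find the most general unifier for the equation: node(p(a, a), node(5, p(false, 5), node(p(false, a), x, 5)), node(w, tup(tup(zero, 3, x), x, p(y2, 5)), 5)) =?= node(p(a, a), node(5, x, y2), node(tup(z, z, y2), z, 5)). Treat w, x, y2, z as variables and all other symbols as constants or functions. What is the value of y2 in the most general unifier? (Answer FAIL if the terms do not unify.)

Decompose node/3: p(a, a) =?= p(a, a),  node(5, p(false, 5), node(p(false, a), x, 5)) =?= node(5, x, y2),  node(w, tup(tup(zero, 3, x), x, p(y2, 5)), 5) =?= node(tup(z, z, y2), z, 5).
Delete trivial equation p(a, a) =?= p(a, a).
Decompose node/3: 5 =?= 5,  p(false, 5) =?= x,  node(p(false, a), x, 5) =?= y2.
Delete trivial equation 5 =?= 5.
Bind x := p(false, 5); substituting into the remaining equations gives: node(p(false, a), p(false, 5), 5) =?= y2,  node(w, tup(tup(zero, 3, p(false, 5)), p(false, 5), p(y2, 5)), 5) =?= node(tup(z, z, y2), z, 5).
Bind y2 := node(p(false, a), p(false, 5), 5); substituting into the remaining equation gives: node(w, tup(tup(zero, 3, p(false, 5)), p(false, 5), p(node(p(false, a), p(false, 5), 5), 5)), 5) =?= node(tup(z, z, node(p(false, a), p(false, 5), 5)), z, 5).
Decompose node/3: w =?= tup(z, z, node(p(false, a), p(false, 5), 5)),  tup(tup(zero, 3, p(false, 5)), p(false, 5), p(node(p(false, a), p(false, 5), 5), 5)) =?= z,  5 =?= 5.
Bind w := tup(z, z, node(p(false, a), p(false, 5), 5)); no other remaining equation mentions w.
Bind z := tup(tup(zero, 3, p(false, 5)), p(false, 5), p(node(p(false, a), p(false, 5), 5), 5)); no other remaining equation mentions z. Substituting into the earlier binding gives w := tup(tup(tup(zero, 3, p(false, 5)), p(false, 5), p(node(p(false, a), p(false, 5), 5), 5)), tup(tup(zero, 3, p(false, 5)), p(false, 5), p(node(p(false, a), p(false, 5), 5), 5)), node(p(false, a), p(false, 5), 5)).
Delete trivial equation 5 =?= 5.
MGU = { x := p(false, 5), y2 := node(p(false, a), p(false, 5), 5), w := tup(tup(tup(zero, 3, p(false, 5)), p(false, 5), p(node(p(false, a), p(false, 5), 5), 5)), tup(tup(zero, 3, p(false, 5)), p(false, 5), p(node(p(false, a), p(false, 5), 5), 5)), node(p(false, a), p(false, 5), 5)), z := tup(tup(zero, 3, p(false, 5)), p(false, 5), p(node(p(false, a), p(false, 5), 5), 5)) }, so y2 := node(p(false, a), p(false, 5), 5).

node(p(false, a), p(false, 5), 5)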